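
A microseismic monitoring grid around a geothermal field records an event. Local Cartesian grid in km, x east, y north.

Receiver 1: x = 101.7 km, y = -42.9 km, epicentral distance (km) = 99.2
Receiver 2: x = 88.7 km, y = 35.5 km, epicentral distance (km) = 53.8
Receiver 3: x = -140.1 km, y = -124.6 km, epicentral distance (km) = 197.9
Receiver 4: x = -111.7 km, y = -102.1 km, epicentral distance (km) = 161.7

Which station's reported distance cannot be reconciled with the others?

Solve using three stations at a time. Using Receiver 1, Receiver 3, Receiver 4 (subtract circle equations pairwise → linear system) gives (x, y) ≈ (12.9, 0.8).
Distances from that point to each station vs reported:
  Receiver 1: calculated 99.0 vs reported 99.2 → residual 0.2 km
  Receiver 2: calculated 83.4 vs reported 53.8 → residual 29.6 km
  Receiver 3: calculated 197.8 vs reported 197.9 → residual 0.1 km
  Receiver 4: calculated 161.6 vs reported 161.7 → residual 0.1 km
Receiver 1, Receiver 3, Receiver 4 are mutually consistent (residuals ≈ 0); Receiver 2 is off by 29.6 km.

Receiver 2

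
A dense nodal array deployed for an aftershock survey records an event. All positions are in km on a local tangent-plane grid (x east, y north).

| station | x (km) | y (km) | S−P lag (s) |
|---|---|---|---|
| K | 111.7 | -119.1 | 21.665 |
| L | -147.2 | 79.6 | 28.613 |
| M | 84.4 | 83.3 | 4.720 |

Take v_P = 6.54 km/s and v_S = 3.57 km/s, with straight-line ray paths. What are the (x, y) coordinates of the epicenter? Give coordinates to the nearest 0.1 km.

Distance from S−P lag: d = Δt · v_P v_S / (v_P − v_S) = Δt · (6.54·3.57)/(6.54−3.57) ≈ 7.8612·Δt.
So d_K = 170.31, d_L = 224.93, d_M = 37.10 km.
Circle about each station: (x − 111.7)² + (y + 119.1)² = 170.31²; (x + 147.2)² + (y − 79.6)² = 224.93²; (x − 84.4)² + (y − 83.3)² = 37.10².
Subtracting the K equation from the L and M equations removes the quadratic terms:
-517.8 x + 397.4 y = -20245.71
-54.6 x + 404.8 y = 15029.64
Solving the 2×2 system: x ≈ 75.4, y ≈ 47.3 km.

(75.4, 47.3)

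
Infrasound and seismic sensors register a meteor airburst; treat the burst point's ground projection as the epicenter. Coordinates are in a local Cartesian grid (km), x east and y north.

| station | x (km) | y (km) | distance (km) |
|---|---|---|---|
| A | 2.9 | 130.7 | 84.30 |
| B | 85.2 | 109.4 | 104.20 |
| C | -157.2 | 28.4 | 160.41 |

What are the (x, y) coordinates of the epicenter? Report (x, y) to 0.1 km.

Circle about each station: (x − 2.9)² + (y − 130.7)² = 84.30²; (x − 85.2)² + (y − 109.4)² = 104.20²; (x + 157.2)² + (y − 28.4)² = 160.41².
Subtracting the A equation from the B and C equations removes the quadratic terms:
164.6 x − 42.6 y = -1614.65
-320.2 x − 204.6 y = -10197.38
Solving the 2×2 system: x ≈ 2.2, y ≈ 46.4 km.

2.2 km east, 46.4 km north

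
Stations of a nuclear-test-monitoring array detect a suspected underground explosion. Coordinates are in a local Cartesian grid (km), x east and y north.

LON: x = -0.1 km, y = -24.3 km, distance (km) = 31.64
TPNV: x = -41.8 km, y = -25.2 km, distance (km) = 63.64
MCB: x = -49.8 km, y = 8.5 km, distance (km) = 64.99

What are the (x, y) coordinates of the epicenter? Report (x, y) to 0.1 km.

15.0 km east, 3.5 km north

Circle about each station: (x + 0.1)² + (y + 24.3)² = 31.64²; (x + 41.8)² + (y + 25.2)² = 63.64²; (x + 49.8)² + (y − 8.5)² = 64.99².
Subtracting pairs of circle equations eliminates x²+y² and gives linear equations (the radical axes):
-83.4 x − 1.8 y = -1257.18
-99.4 x + 65.6 y = -1260.82
Solving the 2×2 system: x ≈ 15.0, y ≈ 3.5 km.
Check against LON (with the unrounded x, y): √((x + 0.1)²+(y + 24.3)²) = 31.64 ≈ 31.64 km. ✓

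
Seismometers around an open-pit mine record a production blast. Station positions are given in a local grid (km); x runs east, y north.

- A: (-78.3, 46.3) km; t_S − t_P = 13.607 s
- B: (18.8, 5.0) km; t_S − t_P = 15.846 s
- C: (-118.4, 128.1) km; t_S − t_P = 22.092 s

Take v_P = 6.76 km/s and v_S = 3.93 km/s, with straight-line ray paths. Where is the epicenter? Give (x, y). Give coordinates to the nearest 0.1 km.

Distance from S−P lag: d = Δt · v_P v_S / (v_P − v_S) = Δt · (6.76·3.93)/(6.76−3.93) ≈ 9.3876·Δt.
So d_A = 127.74, d_B = 148.76, d_C = 207.39 km.
Circle about each station: (x + 78.3)² + (y − 46.3)² = 127.74²; (x − 18.8)² + (y − 5.0)² = 148.76²; (x + 118.4)² + (y − 128.1)² = 207.39².
Subtracting the A equation from the B and C equations removes the quadratic terms:
194.2 x − 82.6 y = -13708.17
-80.2 x + 163.6 y = -4539.51
Solving the 2×2 system: x ≈ -104.1, y ≈ -78.8 km.
Check against A (with the unrounded x, y): √((x + 78.3)²+(y − 46.3)²) = 127.71 ≈ 127.74 km. ✓

(-104.1, -78.8)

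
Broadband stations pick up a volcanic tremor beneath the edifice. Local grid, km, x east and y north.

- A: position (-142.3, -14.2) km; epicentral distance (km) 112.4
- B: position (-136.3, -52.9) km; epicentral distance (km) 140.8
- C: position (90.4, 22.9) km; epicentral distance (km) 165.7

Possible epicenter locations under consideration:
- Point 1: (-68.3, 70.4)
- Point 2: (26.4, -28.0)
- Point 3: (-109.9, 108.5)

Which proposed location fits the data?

Point 1

For each candidate, compare |candidate − station| to the reported distance:
Point 1: residuals A 0.0, B 0.0, C 0.0 → max 0.0 km
Point 2: residuals A 56.9, B 23.8, C 83.9 → max 83.9 km
Point 3: residuals A 14.5, B 22.7, C 52.1 → max 52.1 km
Only Point 1 has all residuals ≈ 0.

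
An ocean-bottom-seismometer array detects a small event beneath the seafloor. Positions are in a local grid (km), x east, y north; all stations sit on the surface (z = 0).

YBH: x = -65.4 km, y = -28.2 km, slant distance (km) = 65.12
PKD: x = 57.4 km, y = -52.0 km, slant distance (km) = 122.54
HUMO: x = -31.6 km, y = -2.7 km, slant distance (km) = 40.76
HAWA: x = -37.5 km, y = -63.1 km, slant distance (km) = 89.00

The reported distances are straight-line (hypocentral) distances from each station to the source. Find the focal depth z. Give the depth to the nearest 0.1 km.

Each station gives a sphere (x−x_i)² + (y−y_i)² + z² = d_i² (stations at z=0).
Subtracting the YBH sphere from PKD and HUMO: z² cancels, leaving linear equations in x and y:
245.6 x − 47.6 y = -9849.08
67.6 x + 51.0 y = -1487.31
Solving: x ≈ -36.403, y ≈ 19.088 km (keep extra digits for the depth step; rounded: -36.4, 19.1).
Then from the YBH sphere: z² = 65.12² − (x + 65.4)² − (y + 28.2)² with x = -36.403, y = 19.088, so z ≈ 34.112 ≈ 34.1 km.

34.1 km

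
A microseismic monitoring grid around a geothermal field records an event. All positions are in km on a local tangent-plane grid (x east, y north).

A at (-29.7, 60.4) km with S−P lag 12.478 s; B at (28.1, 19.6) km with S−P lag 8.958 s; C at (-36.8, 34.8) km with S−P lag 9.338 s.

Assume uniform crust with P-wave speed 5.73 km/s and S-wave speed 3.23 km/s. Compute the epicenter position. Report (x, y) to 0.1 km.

x ≈ -15.0 km, y ≈ -30.8 km

Distance from S−P lag: d = Δt · v_P v_S / (v_P − v_S) = Δt · (5.73·3.23)/(5.73−3.23) ≈ 7.4032·Δt.
So d_A = 92.38, d_B = 66.32, d_C = 69.13 km.
Circle about each station: (x + 29.7)² + (y − 60.4)² = 92.38²; (x − 28.1)² + (y − 19.6)² = 66.32²; (x + 36.8)² + (y − 34.8)² = 69.13².
Subtracting pairs of circle equations eliminates x²+y² and gives linear equations (the radical axes):
115.6 x − 81.6 y = 779.24
-14.2 x − 51.2 y = 1790.14
Solving the 2×2 system: x ≈ -15.0, y ≈ -30.8 km.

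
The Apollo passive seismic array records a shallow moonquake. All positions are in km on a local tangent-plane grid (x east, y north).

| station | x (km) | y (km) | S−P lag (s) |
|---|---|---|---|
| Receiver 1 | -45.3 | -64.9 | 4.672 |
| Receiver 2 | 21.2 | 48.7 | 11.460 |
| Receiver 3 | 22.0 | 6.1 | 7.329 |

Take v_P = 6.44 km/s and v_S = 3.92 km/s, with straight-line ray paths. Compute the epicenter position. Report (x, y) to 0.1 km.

Distance from S−P lag: d = Δt · v_P v_S / (v_P − v_S) = Δt · (6.44·3.92)/(6.44−3.92) ≈ 10.0178·Δt.
So d_Receiver 1 = 46.80, d_Receiver 2 = 114.80, d_Receiver 3 = 73.42 km.
Circle about each station: (x + 45.3)² + (y + 64.9)² = 46.80²; (x − 21.2)² + (y − 48.7)² = 114.80²; (x − 22.0)² + (y − 6.1)² = 73.42².
Subtracting pairs of circle equations eliminates x²+y² and gives linear equations (the radical axes):
133.0 x + 227.2 y = -14431.77
134.6 x + 142.0 y = -8943.15
Solving the 2×2 system: x ≈ 1.5, y ≈ -64.4 km.

x ≈ 1.5 km, y ≈ -64.4 km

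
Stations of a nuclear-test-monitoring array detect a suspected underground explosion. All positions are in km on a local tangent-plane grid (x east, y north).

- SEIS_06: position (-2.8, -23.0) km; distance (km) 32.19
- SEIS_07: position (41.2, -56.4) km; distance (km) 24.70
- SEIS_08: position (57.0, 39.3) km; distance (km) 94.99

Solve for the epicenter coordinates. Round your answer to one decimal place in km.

x ≈ 18.2 km, y ≈ -47.4 km

Circle about each station: (x + 2.8)² + (y + 23.0)² = 32.19²; (x − 41.2)² + (y + 56.4)² = 24.70²; (x − 57.0)² + (y − 39.3)² = 94.99².
Subtracting pairs of circle equations eliminates x²+y² and gives linear equations (the radical axes):
88.0 x − 66.8 y = 4767.67
119.6 x + 124.6 y = -3730.25
Solving the 2×2 system: x ≈ 18.2, y ≈ -47.4 km.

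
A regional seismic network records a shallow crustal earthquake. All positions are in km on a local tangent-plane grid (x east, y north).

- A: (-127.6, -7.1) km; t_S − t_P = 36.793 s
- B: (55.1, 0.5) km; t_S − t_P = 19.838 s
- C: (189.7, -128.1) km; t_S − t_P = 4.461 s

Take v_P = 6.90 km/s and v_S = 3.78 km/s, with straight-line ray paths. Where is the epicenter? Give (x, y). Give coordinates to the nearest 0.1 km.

Distance from S−P lag: d = Δt · v_P v_S / (v_P − v_S) = Δt · (6.90·3.78)/(6.90−3.78) ≈ 8.3596·Δt.
So d_A = 307.58, d_B = 165.84, d_C = 37.29 km.
Circle about each station: (x + 127.6)² + (y + 7.1)² = 307.58²; (x − 55.1)² + (y − 0.5)² = 165.84²; (x − 189.7)² + (y + 128.1)² = 37.29².
Subtracting the A equation from the B and C equations removes the quadratic terms:
365.4 x + 15.2 y = 53806.64
634.6 x − 242.0 y = 129278.44
Solving the 2×2 system: x ≈ 152.8, y ≈ -133.5 km.
Check against A (with the unrounded x, y): √((x + 127.6)²+(y + 7.1)²) = 307.58 ≈ 307.58 km. ✓

x ≈ 152.8 km, y ≈ -133.5 km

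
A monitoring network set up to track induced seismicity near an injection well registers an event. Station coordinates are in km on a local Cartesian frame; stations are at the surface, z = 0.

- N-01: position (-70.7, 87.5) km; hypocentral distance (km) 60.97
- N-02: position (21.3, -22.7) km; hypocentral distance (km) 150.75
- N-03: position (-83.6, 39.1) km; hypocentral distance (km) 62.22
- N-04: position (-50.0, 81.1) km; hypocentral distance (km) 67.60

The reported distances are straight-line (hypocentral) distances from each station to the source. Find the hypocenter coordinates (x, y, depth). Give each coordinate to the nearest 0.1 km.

Each station gives a sphere (x−x_i)² + (y−y_i)² + z² = d_i² (stations at z=0).
Subtracting the N-01 sphere from N-02 and N-03: z² cancels, leaving linear equations in x and y:
184.0 x − 220.4 y = -30693.98
-25.8 x − 96.8 y = -4290.96
Solving: x ≈ -86.198, y ≈ 67.302 km (keep extra digits for the depth step; rounded: -86.2, 67.3).
Then from the N-01 sphere: z² = 60.97² − (x + 70.7)² − (y − 87.5)² with x = -86.198, y = 67.302, so z ≈ 55.400 ≈ 55.4 km.
Check against N-04 (with the unrounded solution): distance 67.60 ≈ 67.60 km. ✓

x ≈ -86.2 km, y ≈ 67.3 km, depth ≈ 55.4 km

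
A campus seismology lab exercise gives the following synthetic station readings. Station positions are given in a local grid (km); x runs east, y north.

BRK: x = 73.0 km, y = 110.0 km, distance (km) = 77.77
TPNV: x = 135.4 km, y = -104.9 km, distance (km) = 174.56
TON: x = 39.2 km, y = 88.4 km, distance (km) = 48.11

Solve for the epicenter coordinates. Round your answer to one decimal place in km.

Circle about each station: (x − 73.0)² + (y − 110.0)² = 77.77²; (x − 135.4)² + (y + 104.9)² = 174.56²; (x − 39.2)² + (y − 88.4)² = 48.11².
Subtracting the BRK equation from the TPNV and TON equations removes the quadratic terms:
124.8 x − 429.8 y = -12514.85
-67.6 x − 43.2 y = -4344.20
Solving the 2×2 system: x ≈ 38.5, y ≈ 40.3 km.

(38.5, 40.3)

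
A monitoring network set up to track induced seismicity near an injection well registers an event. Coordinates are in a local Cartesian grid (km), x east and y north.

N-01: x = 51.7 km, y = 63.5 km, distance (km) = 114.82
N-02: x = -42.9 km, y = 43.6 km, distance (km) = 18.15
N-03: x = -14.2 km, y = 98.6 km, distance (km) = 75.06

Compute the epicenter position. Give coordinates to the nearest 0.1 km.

-60.6 km east, 39.6 km north

Circle about each station: (x − 51.7)² + (y − 63.5)² = 114.82²; (x + 42.9)² + (y − 43.6)² = 18.15²; (x + 14.2)² + (y − 98.6)² = 75.06².
Subtracting the N-01 equation from the N-02 and N-03 equations removes the quadratic terms:
-189.2 x − 39.8 y = 9890.44
-131.8 x + 70.2 y = 10768.09
Solving the 2×2 system: x ≈ -60.6, y ≈ 39.6 km.
Check against N-01 (with the unrounded x, y): √((x − 51.7)²+(y − 63.5)²) = 114.82 ≈ 114.82 km. ✓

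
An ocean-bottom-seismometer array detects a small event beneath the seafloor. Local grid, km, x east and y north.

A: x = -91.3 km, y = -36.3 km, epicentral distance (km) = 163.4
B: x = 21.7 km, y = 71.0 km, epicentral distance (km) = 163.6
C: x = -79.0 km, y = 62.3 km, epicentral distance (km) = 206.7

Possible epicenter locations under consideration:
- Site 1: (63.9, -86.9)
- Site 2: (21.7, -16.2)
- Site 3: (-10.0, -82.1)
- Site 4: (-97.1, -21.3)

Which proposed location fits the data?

Site 1

For each candidate, compare |candidate − station| to the reported distance:
Site 1: residuals A 0.2, B 0.2, C 0.1 → max 0.2 km
Site 2: residuals A 48.6, B 76.4, C 79.0 → max 79.0 km
Site 3: residuals A 70.1, B 7.3, C 46.7 → max 70.1 km
Site 4: residuals A 147.3, B 13.2, C 121.2 → max 147.3 km
Only Site 1 has all residuals ≈ 0.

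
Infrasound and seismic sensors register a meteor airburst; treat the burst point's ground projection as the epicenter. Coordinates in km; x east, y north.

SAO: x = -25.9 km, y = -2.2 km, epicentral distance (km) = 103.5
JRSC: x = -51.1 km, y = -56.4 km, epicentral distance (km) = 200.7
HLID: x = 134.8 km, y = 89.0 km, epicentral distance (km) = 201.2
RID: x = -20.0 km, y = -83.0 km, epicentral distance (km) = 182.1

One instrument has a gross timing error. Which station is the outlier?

JRSC

Solve using three stations at a time. Using SAO, HLID, RID (subtract circle equations pairwise → linear system) gives (x, y) ≈ (-66.4, 93.1).
Distances from that point to each station vs reported:
  SAO: calculated 103.6 vs reported 103.5 → residual 0.1 km
  JRSC: calculated 150.3 vs reported 200.7 → residual 50.4 km
  HLID: calculated 201.2 vs reported 201.2 → residual 0.0 km
  RID: calculated 182.1 vs reported 182.1 → residual 0.0 km
SAO, HLID, RID are mutually consistent (residuals ≈ 0); JRSC is off by 50.4 km.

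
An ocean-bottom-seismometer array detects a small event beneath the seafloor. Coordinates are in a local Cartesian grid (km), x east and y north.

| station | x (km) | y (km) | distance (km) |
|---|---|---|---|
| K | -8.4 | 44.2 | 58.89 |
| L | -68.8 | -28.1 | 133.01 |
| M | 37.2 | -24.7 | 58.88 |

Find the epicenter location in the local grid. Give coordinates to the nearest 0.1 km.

Circle about each station: (x + 8.4)² + (y − 44.2)² = 58.89²; (x + 68.8)² + (y + 28.1)² = 133.01²; (x − 37.2)² + (y + 24.7)² = 58.88².
Subtracting the K equation from the L and M equations removes the quadratic terms:
-120.8 x − 144.6 y = -10724.78
91.2 x − 137.8 y = -29.09
Solving the 2×2 system: x ≈ 49.4, y ≈ 32.9 km.

49.4 km east, 32.9 km north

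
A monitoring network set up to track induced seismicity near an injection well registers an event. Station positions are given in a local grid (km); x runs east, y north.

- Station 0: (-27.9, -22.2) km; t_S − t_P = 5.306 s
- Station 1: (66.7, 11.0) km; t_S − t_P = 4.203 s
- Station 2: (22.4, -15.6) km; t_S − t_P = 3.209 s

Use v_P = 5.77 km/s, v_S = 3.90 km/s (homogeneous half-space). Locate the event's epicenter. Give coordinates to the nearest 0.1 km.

Distance from S−P lag: d = Δt · v_P v_S / (v_P − v_S) = Δt · (5.77·3.90)/(5.77−3.90) ≈ 12.0337·Δt.
So d_Station 0 = 63.85, d_Station 1 = 50.58, d_Station 2 = 38.62 km.
Circle about each station: (x + 27.9)² + (y + 22.2)² = 63.85²; (x − 66.7)² + (y − 11.0)² = 50.58²; (x − 22.4)² + (y + 15.6)² = 38.62².
Subtracting the Station 0 equation from the Station 1 and Station 2 equations removes the quadratic terms:
189.2 x + 66.4 y = 4817.13
100.6 x + 13.2 y = 2059.19
Solving the 2×2 system: x ≈ 17.5, y ≈ 22.7 km.
Check against Station 0 (with the unrounded x, y): √((x + 27.9)²+(y + 22.2)²) = 63.86 ≈ 63.85 km. ✓

x ≈ 17.5 km, y ≈ 22.7 km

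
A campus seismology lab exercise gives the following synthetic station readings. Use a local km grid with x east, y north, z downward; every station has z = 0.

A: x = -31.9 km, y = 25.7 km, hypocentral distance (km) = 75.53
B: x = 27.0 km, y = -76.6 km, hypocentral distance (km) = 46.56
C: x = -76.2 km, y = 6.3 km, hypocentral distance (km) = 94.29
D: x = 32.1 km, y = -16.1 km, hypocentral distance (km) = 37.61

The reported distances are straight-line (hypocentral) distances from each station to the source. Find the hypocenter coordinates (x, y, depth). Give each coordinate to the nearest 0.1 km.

x ≈ 5.6 km, y ≈ -38.1 km, depth ≈ 15.1 km

Each station gives a sphere (x−x_i)² + (y−y_i)² + z² = d_i² (stations at z=0).
Subtracting the A sphere from B and C: z² cancels, leaving linear equations in x and y:
117.8 x − 204.6 y = 8455.41
-88.6 x − 38.8 y = 982.21
Solving: x ≈ 5.600, y ≈ -38.102 km (keep extra digits for the depth step; rounded: 5.6, -38.1).
Then from the A sphere: z² = 75.53² − (x + 31.9)² − (y − 25.7)² with x = 5.600, y = -38.102, so z ≈ 15.094 ≈ 15.1 km.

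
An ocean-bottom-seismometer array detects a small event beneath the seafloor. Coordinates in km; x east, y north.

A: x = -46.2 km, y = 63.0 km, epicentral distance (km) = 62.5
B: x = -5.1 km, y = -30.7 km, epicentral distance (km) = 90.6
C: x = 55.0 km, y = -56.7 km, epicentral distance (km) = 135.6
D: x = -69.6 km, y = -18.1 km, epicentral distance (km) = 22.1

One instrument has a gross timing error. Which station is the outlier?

B

Solve using three stations at a time. Using A, C, D (subtract circle equations pairwise → linear system) gives (x, y) ≈ (-66.4, 3.8).
Distances from that point to each station vs reported:
  A: calculated 62.5 vs reported 62.5 → residual 0.0 km
  B: calculated 70.3 vs reported 90.6 → residual 20.3 km
  C: calculated 135.6 vs reported 135.6 → residual 0.0 km
  D: calculated 22.2 vs reported 22.1 → residual 0.1 km
A, C, D are mutually consistent (residuals ≈ 0); B is off by 20.3 km.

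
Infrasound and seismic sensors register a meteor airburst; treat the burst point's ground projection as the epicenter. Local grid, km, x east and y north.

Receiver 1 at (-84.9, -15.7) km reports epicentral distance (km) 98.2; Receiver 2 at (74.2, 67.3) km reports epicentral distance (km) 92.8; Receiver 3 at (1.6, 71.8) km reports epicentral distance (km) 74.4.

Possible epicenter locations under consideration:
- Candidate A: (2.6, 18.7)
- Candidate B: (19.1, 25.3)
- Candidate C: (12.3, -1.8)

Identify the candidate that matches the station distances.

For each candidate, compare |candidate − station| to the reported distance:
Candidate A: residuals Receiver 1 4.2, Receiver 2 6.3, Receiver 3 21.3 → max 21.3 km
Candidate B: residuals Receiver 1 13.6, Receiver 2 23.5, Receiver 3 24.7 → max 24.7 km
Candidate C: residuals Receiver 1 0.0, Receiver 2 0.0, Receiver 3 0.0 → max 0.0 km
Only Candidate C has all residuals ≈ 0.

Candidate C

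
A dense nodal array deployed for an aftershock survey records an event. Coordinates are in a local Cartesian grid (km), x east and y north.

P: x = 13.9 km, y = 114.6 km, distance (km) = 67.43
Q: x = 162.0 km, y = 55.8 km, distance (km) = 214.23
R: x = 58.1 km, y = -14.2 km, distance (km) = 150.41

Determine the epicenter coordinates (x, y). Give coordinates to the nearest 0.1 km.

Circle about each station: (x − 13.9)² + (y − 114.6)² = 67.43²; (x − 162.0)² + (y − 55.8)² = 214.23²; (x − 58.1)² + (y + 14.2)² = 150.41².
Subtracting pairs of circle equations eliminates x²+y² and gives linear equations (the radical axes):
296.2 x − 117.6 y = -25316.42
88.4 x − 257.6 y = -27825.48
Solving the 2×2 system: x ≈ -49.3, y ≈ 91.1 km.

x ≈ -49.3 km, y ≈ 91.1 km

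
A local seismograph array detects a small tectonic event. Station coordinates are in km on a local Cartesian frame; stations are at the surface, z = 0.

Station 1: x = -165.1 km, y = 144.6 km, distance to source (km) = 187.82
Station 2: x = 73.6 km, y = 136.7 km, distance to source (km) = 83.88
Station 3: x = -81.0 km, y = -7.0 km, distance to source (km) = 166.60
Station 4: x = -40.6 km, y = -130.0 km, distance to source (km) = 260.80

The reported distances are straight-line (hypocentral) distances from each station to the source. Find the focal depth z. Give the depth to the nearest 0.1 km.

z ≈ 55.0 km

Each station gives a sphere (x−x_i)² + (y−y_i)² + z² = d_i² (stations at z=0).
Subtracting the Station 1 sphere from Station 2 and Station 3: z² cancels, leaving linear equations in x and y:
477.4 x − 15.8 y = 4177.18
168.2 x − 303.2 y = -34036.38
Solving: x ≈ 12.698, y ≈ 119.302 km (keep extra digits for the depth step; rounded: 12.7, 119.3).
Then from the Station 1 sphere: z² = 187.82² − (x + 165.1)² − (y − 144.6)² with x = 12.698, y = 119.302, so z ≈ 54.993 ≈ 55.0 km.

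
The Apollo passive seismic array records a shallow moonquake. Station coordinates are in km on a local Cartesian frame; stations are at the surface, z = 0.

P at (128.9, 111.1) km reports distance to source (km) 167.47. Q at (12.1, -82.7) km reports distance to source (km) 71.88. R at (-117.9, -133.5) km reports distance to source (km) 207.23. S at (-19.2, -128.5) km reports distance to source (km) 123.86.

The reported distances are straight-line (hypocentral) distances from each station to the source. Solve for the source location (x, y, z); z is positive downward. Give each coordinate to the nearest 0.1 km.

(66.8, -42.6, 23.8)

Each station gives a sphere (x−x_i)² + (y−y_i)² + z² = d_i² (stations at z=0).
Subtracting the P sphere from Q and R: z² cancels, leaving linear equations in x and y:
-233.6 x − 387.6 y = 906.75
-493.6 x − 489.2 y = -12133.83
Solving: x ≈ 66.803, y ≈ -42.600 km (keep extra digits for the depth step; rounded: 66.8, -42.6).
Then from the P sphere: z² = 167.47² − (x − 128.9)² − (y − 111.1)² with x = 66.803, y = -42.600, so z ≈ 23.801 ≈ 23.8 km.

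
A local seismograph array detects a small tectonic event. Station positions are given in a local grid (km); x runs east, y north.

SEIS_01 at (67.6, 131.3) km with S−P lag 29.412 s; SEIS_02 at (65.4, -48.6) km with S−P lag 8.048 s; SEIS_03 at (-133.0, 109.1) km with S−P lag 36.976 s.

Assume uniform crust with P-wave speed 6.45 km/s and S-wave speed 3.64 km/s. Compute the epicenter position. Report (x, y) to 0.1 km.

Distance from S−P lag: d = Δt · v_P v_S / (v_P − v_S) = Δt · (6.45·3.64)/(6.45−3.64) ≈ 8.3552·Δt.
So d_SEIS_01 = 245.74, d_SEIS_02 = 67.24, d_SEIS_03 = 308.94 km.
Circle about each station: (x − 67.6)² + (y − 131.3)² = 245.74²; (x − 65.4)² + (y + 48.6)² = 67.24²; (x + 133.0)² + (y − 109.1)² = 308.94².
Subtracting the SEIS_01 equation from the SEIS_02 and SEIS_03 equations removes the quadratic terms:
-4.4 x − 359.8 y = 40696.60
-401.2 x − 44.4 y = -27273.42
Solving the 2×2 system: x ≈ 80.6, y ≈ -114.1 km.

80.6 km east, -114.1 km north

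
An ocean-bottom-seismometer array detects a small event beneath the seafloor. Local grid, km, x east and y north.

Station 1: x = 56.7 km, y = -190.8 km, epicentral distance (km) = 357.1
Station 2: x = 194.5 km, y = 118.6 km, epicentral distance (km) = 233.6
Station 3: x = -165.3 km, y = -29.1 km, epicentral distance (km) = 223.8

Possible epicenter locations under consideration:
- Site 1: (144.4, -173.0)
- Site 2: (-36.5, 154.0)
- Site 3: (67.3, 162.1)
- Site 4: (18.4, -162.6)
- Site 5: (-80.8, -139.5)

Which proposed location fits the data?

For each candidate, compare |candidate − station| to the reported distance:
Site 1: residuals Station 1 267.6, Station 2 62.3, Station 3 117.7 → max 267.6 km
Site 2: residuals Station 1 0.1, Station 2 0.1, Station 3 0.1 → max 0.1 km
Site 3: residuals Station 1 4.0, Station 2 99.2, Station 3 77.3 → max 99.2 km
Site 4: residuals Station 1 309.5, Station 2 98.2, Station 3 3.3 → max 309.5 km
Site 5: residuals Station 1 210.3, Station 2 143.8, Station 3 84.8 → max 210.3 km
Only Site 2 has all residuals ≈ 0.

Site 2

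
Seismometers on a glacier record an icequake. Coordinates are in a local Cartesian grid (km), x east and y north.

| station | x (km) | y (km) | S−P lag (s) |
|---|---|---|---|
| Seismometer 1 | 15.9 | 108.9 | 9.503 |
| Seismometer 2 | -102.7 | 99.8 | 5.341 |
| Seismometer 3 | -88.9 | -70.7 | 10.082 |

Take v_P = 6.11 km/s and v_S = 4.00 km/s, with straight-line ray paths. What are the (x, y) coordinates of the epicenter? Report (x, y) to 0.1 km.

Distance from S−P lag: d = Δt · v_P v_S / (v_P − v_S) = Δt · (6.11·4.00)/(6.11−4.00) ≈ 11.5829·Δt.
So d_Seismometer 1 = 110.07, d_Seismometer 2 = 61.86, d_Seismometer 3 = 116.78 km.
Circle about each station: (x − 15.9)² + (y − 108.9)² = 110.07²; (x + 102.7)² + (y − 99.8)² = 61.86²; (x + 88.9)² + (y + 70.7)² = 116.78².
Subtracting the Seismometer 1 equation from the Seismometer 2 and Seismometer 3 equations removes the quadratic terms:
-237.2 x − 18.2 y = 16684.06
-209.6 x − 359.2 y = -732.48
Solving the 2×2 system: x ≈ -73.8, y ≈ 45.1 km.

-73.8 km east, 45.1 km north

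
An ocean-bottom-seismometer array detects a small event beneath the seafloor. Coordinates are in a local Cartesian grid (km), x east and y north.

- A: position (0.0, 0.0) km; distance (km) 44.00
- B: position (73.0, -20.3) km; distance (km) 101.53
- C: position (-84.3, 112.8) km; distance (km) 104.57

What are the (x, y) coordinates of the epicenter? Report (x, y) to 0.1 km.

Circle about each station: x² + y² = 44.00²; (x − 73.0)² + (y + 20.3)² = 101.53²; (x + 84.3)² + (y − 112.8)² = 104.57².
Subtracting the A equation from the B and C equations removes the quadratic terms:
146.0 x − 40.6 y = -2631.25
-168.6 x + 225.6 y = 10831.45
Solving the 2×2 system: x ≈ -5.9, y ≈ 43.6 km.

(-5.9, 43.6)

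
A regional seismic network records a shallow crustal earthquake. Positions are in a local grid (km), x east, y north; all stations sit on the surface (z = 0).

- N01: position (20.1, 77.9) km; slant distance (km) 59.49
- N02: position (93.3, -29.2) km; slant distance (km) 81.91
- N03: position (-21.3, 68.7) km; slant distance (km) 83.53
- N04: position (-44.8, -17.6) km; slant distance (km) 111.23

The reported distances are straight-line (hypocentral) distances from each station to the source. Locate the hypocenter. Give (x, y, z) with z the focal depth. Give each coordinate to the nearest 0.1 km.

(49.6, 34.3, 27.7)

Each station gives a sphere (x−x_i)² + (y−y_i)² + z² = d_i² (stations at z=0).
Subtracting the N01 sphere from N02 and N03: z² cancels, leaving linear equations in x and y:
146.4 x − 214.2 y = -85.08
-82.8 x − 18.4 y = -4737.24
Solving: x ≈ 49.593, y ≈ 34.292 km (keep extra digits for the depth step; rounded: 49.6, 34.3).
Then from the N01 sphere: z² = 59.49² − (x − 20.1)² − (y − 77.9)² with x = 49.593, y = 34.292, so z ≈ 27.705 ≈ 27.7 km.
Check against N04 (with the unrounded solution): distance 111.22 ≈ 111.23 km. ✓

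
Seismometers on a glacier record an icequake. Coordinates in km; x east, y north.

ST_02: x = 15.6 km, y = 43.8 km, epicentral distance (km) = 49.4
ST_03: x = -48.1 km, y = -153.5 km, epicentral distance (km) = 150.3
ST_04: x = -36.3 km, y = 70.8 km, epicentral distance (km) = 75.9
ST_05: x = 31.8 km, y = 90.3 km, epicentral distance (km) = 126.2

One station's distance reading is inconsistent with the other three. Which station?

ST_02

Solve using three stations at a time. Using ST_03, ST_04, ST_05 (subtract circle equations pairwise → linear system) gives (x, y) ≈ (-52.9, -3.3).
Distances from that point to each station vs reported:
  ST_02: calculated 83.1 vs reported 49.4 → residual 33.7 km
  ST_03: calculated 150.3 vs reported 150.3 → residual 0.0 km
  ST_04: calculated 75.9 vs reported 75.9 → residual 0.0 km
  ST_05: calculated 126.2 vs reported 126.2 → residual 0.0 km
ST_03, ST_04, ST_05 are mutually consistent (residuals ≈ 0); ST_02 is off by 33.7 km.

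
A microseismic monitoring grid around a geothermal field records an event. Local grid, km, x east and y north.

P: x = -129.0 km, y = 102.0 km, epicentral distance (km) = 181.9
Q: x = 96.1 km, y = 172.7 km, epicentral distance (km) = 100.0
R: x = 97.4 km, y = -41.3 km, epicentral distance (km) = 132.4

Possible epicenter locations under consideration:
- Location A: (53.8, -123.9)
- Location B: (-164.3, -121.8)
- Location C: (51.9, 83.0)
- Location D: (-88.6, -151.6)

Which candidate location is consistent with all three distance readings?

Location C

For each candidate, compare |candidate − station| to the reported distance:
Location A: residuals P 108.7, Q 199.6, R 39.0 → max 199.6 km
Location B: residuals P 44.7, Q 293.1, R 141.4 → max 293.1 km
Location C: residuals P 0.0, Q 0.0, R 0.0 → max 0.0 km
Location D: residuals P 74.9, Q 273.2, R 83.8 → max 273.2 km
Only Location C has all residuals ≈ 0.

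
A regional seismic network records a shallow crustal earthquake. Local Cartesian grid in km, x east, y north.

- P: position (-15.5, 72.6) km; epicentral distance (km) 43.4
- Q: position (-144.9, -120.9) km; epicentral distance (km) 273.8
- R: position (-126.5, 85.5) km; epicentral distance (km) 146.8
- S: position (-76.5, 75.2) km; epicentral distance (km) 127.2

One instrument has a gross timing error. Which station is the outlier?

Solve using three stations at a time. Using P, Q, R (subtract circle equations pairwise → linear system) gives (x, y) ≈ (19.8, 97.8).
Distances from that point to each station vs reported:
  P: calculated 43.4 vs reported 43.4 → residual 0.0 km
  Q: calculated 273.8 vs reported 273.8 → residual 0.0 km
  R: calculated 146.8 vs reported 146.8 → residual 0.0 km
  S: calculated 98.9 vs reported 127.2 → residual 28.3 km
P, Q, R are mutually consistent (residuals ≈ 0); S is off by 28.3 km.

S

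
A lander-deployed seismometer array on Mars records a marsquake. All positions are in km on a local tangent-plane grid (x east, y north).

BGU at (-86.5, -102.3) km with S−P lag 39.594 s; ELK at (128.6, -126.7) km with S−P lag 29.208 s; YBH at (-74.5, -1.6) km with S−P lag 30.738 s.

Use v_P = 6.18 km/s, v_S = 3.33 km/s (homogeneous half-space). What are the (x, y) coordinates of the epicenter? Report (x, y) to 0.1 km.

Distance from S−P lag: d = Δt · v_P v_S / (v_P − v_S) = Δt · (6.18·3.33)/(6.18−3.33) ≈ 7.2208·Δt.
So d_BGU = 285.90, d_ELK = 210.91, d_YBH = 221.95 km.
Circle about each station: (x + 86.5)² + (y + 102.3)² = 285.90²; (x − 128.6)² + (y + 126.7)² = 210.91²; (x + 74.5)² + (y + 1.6)² = 221.95².
Subtracting the BGU equation from the ELK and YBH equations removes the quadratic terms:
430.2 x − 48.8 y = 51899.09
24.0 x + 201.4 y = 20082.28
Solving the 2×2 system: x ≈ 130.2, y ≈ 84.2 km.
Check against BGU (with the unrounded x, y): √((x + 86.5)²+(y + 102.3)²) = 285.90 ≈ 285.90 km. ✓

(130.2, 84.2)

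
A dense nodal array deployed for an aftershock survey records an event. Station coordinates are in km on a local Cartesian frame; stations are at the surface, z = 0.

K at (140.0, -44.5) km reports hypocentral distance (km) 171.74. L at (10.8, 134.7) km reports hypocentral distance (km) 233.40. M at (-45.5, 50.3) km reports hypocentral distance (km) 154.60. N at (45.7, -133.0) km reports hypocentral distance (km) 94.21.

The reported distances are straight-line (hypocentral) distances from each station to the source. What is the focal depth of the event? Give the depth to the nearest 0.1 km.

z ≈ 57.5 km

Each station gives a sphere (x−x_i)² + (y−y_i)² + z² = d_i² (stations at z=0).
Subtracting the K sphere from L and M: z² cancels, leaving linear equations in x and y:
-258.4 x + 358.4 y = -28300.45
-371.0 x + 189.6 y = -11386.44
Solving: x ≈ -15.301, y ≈ -89.995 km (keep extra digits for the depth step; rounded: -15.3, -90.0).
Then from the K sphere: z² = 171.74² − (x − 140.0)² − (y + 44.5)² with x = -15.301, y = -89.995, so z ≈ 57.502 ≈ 57.5 km.
Check against N (with the unrounded solution): distance 94.22 ≈ 94.21 km. ✓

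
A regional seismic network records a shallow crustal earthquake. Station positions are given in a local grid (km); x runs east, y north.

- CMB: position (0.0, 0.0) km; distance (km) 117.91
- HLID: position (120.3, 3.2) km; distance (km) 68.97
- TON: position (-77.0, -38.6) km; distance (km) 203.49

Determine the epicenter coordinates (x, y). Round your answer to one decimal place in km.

96.4 km east, 67.9 km north

Circle about each station: x² + y² = 117.91²; (x − 120.3)² + (y − 3.2)² = 68.97²; (x + 77.0)² + (y + 38.6)² = 203.49².
Subtracting the CMB equation from the HLID and TON equations removes the quadratic terms:
240.6 x + 6.4 y = 23628.24
-154.0 x − 77.2 y = -20086.45
Solving the 2×2 system: x ≈ 96.4, y ≈ 67.9 km.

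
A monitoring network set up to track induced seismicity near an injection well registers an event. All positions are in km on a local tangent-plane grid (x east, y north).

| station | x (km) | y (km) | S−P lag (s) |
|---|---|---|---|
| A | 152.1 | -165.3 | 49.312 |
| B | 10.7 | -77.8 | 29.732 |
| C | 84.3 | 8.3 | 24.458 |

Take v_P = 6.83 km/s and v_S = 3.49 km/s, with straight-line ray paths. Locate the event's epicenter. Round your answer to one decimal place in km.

x ≈ -43.3 km, y ≈ 127.4 km

Distance from S−P lag: d = Δt · v_P v_S / (v_P − v_S) = Δt · (6.83·3.49)/(6.83−3.49) ≈ 7.1367·Δt.
So d_A = 351.93, d_B = 212.19, d_C = 174.55 km.
Circle about each station: (x − 152.1)² + (y + 165.3)² = 351.93²; (x − 10.7)² + (y + 77.8)² = 212.19²; (x − 84.3)² + (y − 8.3)² = 174.55².
Subtracting the A equation from the B and C equations removes the quadratic terms:
-282.8 x + 175.0 y = 34538.96
-135.6 x + 347.2 y = 50103.90
Solving the 2×2 system: x ≈ -43.3, y ≈ 127.4 km.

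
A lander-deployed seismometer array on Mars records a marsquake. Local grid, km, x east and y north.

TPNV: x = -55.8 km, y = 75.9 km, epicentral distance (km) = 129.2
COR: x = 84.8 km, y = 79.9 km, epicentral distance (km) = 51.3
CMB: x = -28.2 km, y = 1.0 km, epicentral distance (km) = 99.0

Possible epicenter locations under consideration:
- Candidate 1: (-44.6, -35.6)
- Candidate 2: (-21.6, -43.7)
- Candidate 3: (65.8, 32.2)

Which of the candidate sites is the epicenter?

Candidate 3

For each candidate, compare |candidate − station| to the reported distance:
Candidate 1: residuals TPNV 17.1, COR 122.1, CMB 58.9 → max 122.1 km
Candidate 2: residuals TPNV 4.8, COR 111.8, CMB 53.8 → max 111.8 km
Candidate 3: residuals TPNV 0.0, COR 0.0, CMB 0.0 → max 0.0 km
Only Candidate 3 has all residuals ≈ 0.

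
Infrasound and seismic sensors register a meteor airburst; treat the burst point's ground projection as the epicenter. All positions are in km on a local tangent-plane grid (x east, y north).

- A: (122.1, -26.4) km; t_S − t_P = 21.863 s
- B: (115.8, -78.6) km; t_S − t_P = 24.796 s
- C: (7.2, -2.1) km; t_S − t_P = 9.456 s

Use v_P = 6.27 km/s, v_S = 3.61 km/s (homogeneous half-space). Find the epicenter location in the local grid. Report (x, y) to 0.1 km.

-41.7 km east, 61.8 km north

Distance from S−P lag: d = Δt · v_P v_S / (v_P − v_S) = Δt · (6.27·3.61)/(6.27−3.61) ≈ 8.5093·Δt.
So d_A = 186.04, d_B = 211.00, d_C = 80.46 km.
Circle about each station: (x − 122.1)² + (y + 26.4)² = 186.04²; (x − 115.8)² + (y + 78.6)² = 211.00²; (x − 7.2)² + (y + 2.1)² = 80.46².
Subtracting pairs of circle equations eliminates x²+y² and gives linear equations (the radical axes):
-12.6 x − 104.4 y = -5927.89
-229.8 x + 48.6 y = 12587.95
Solving the 2×2 system: x ≈ -41.7, y ≈ 61.8 km.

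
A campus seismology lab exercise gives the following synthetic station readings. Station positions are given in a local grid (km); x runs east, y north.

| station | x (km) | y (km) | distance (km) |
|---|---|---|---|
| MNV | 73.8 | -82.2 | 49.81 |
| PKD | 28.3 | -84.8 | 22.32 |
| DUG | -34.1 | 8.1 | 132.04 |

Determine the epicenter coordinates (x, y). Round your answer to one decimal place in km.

Circle about each station: (x − 73.8)² + (y + 82.2)² = 49.81²; (x − 28.3)² + (y + 84.8)² = 22.32²; (x + 34.1)² + (y − 8.1)² = 132.04².
Subtracting the MNV equation from the PKD and DUG equations removes the quadratic terms:
-91.0 x − 5.2 y = -2228.50
-215.8 x + 180.6 y = -25928.39
Solving the 2×2 system: x ≈ 30.6, y ≈ -107.0 km.

30.6 km east, -107.0 km north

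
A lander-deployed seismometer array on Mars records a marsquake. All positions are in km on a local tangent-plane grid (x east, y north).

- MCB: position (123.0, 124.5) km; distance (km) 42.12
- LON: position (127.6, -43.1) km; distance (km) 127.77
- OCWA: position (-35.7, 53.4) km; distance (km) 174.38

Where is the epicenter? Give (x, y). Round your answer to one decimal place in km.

135.9 km east, 84.4 km north

Circle about each station: (x − 123.0)² + (y − 124.5)² = 42.12²; (x − 127.6)² + (y + 43.1)² = 127.77²; (x + 35.7)² + (y − 53.4)² = 174.38².
Subtracting the MCB equation from the LON and OCWA equations removes the quadratic terms:
9.2 x − 335.2 y = -27040.96
-317.4 x − 142.2 y = -55137.49
Solving the 2×2 system: x ≈ 135.9, y ≈ 84.4 km.
Check against MCB (with the unrounded x, y): √((x − 123.0)²+(y − 124.5)²) = 42.12 ≈ 42.12 km. ✓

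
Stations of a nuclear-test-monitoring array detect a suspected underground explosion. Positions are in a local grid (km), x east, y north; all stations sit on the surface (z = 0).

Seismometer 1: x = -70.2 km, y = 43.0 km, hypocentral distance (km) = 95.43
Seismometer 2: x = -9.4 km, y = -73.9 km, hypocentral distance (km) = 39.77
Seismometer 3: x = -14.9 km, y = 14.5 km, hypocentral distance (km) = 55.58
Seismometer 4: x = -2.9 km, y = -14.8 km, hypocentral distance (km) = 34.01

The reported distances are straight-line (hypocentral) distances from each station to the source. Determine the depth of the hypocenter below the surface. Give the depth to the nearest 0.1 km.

z ≈ 13.1 km

Each station gives a sphere (x−x_i)² + (y−y_i)² + z² = d_i² (stations at z=0).
Subtracting the Seismometer 1 sphere from Seismometer 2 and Seismometer 3: z² cancels, leaving linear equations in x and y:
121.6 x − 233.8 y = 6297.76
110.6 x − 57.0 y = -327.03
Solving: x ≈ -23.006, y ≈ -38.902 km (keep extra digits for the depth step; rounded: -23.0, -38.9).
Then from the Seismometer 1 sphere: z² = 95.43² − (x + 70.2)² − (y − 43.0)² with x = -23.006, y = -38.902, so z ≈ 13.102 ≈ 13.1 km.
Check against Seismometer 4 (with the unrounded solution): distance 34.01 ≈ 34.01 km. ✓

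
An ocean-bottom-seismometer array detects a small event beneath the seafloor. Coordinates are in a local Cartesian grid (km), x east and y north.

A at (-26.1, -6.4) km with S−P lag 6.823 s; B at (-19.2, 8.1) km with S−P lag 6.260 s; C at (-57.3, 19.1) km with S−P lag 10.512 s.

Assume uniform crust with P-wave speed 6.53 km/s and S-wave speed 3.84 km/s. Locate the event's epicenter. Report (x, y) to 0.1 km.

37.5 km east, -5.7 km north

Distance from S−P lag: d = Δt · v_P v_S / (v_P − v_S) = Δt · (6.53·3.84)/(6.53−3.84) ≈ 9.3216·Δt.
So d_A = 63.60, d_B = 58.35, d_C = 97.99 km.
Circle about each station: (x + 26.1)² + (y + 6.4)² = 63.60²; (x + 19.2)² + (y − 8.1)² = 58.35²; (x + 57.3)² + (y − 19.1)² = 97.99².
Subtracting the A equation from the B and C equations removes the quadratic terms:
13.8 x + 29.0 y = 352.32
-62.4 x + 51.0 y = -2631.15
Solving the 2×2 system: x ≈ 37.5, y ≈ -5.7 km.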